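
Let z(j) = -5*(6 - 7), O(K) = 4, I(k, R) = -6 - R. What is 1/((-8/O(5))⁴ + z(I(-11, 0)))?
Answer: 1/21 ≈ 0.047619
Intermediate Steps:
z(j) = 5 (z(j) = -5*(-1) = 5)
1/((-8/O(5))⁴ + z(I(-11, 0))) = 1/((-8/4)⁴ + 5) = 1/((-8*¼)⁴ + 5) = 1/((-2)⁴ + 5) = 1/(16 + 5) = 1/21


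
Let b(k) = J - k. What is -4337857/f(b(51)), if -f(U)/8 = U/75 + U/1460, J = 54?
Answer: 7916589025/614 ≈ 1.2893e+7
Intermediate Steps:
b(k) = 54 - k
f(U) = -614*U/5475 (f(U) = -8*(U/75 + U/1460) = -614*U/5475)
-4337857/f(b(51)) = -4337857*(-5475/(614*(54 - 1*51))) = -4337857*(-5475/(614*(54 - 51))) = -4337857/((-614/5475*3)) = -4337857/(-614/1825) = -4337857*(-1825/614) = 7916589025/614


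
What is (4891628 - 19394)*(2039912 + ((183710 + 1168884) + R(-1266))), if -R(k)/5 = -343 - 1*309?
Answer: 16544966561244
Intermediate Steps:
R(k) = 3260 (R(k) = -5*(-343 - 1*309) = -5*(-343 - 309) = -5*(-652) = 3260)
(4891628 - 19394)*(2039912 + ((183710 + 1168884) + R(-1266))) = (4891628 - 19394)*(2039912 + ((183710 + 1168884) + 3260)) = 4872234*(2039912 + (1352594 + 3260)) = 4872234*(2039912 + 1355854) = 4872234*3395766 = 16544966561244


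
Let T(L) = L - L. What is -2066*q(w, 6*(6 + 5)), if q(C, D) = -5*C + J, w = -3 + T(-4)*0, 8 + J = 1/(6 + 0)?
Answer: -44419/3 ≈ -14806.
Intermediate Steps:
T(L) = 0
J = -47/6 (J = -8 + 1/(6 + 0) = -8 + 1/6 = -8 + ⅙ = -47/6 ≈ -7.8333)
w = -3 (w = -3 + 0*0 = -3 + 0 = -3)
q(C, D) = -47/6 - 5*C (q(C, D) = -5*C - 47/6 = -47/6 - 5*C)
-2066*q(w, 6*(6 + 5)) = -2066*(-47/6 - 5*(-3)) = -2066*(-47/6 + 15) = -2066*43/6 = -44419/3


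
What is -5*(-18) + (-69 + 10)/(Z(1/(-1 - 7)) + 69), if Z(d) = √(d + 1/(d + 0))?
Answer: 3401202/38153 + 118*I*√130/38153 ≈ 89.146 + 0.035263*I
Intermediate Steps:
Z(d) = √(d + 1/d)
-5*(-18) + (-69 + 10)/(Z(1/(-1 - 7)) + 69) = -5*(-18) + (-69 + 10)/(√(1/(-1 - 7) + 1/(1/(-1 - 7))) + 69) = 90 - 59/(√(1/(-8) + 1/(1/(-8))) + 69) = 90 - 59/(√(-⅛ + 1/(-⅛)) + 69) = 90 - 59/(√(-⅛ - 8) + 69) = 90 - 59/(√(-65/8) + 69) = 90 - 59/(I*√130/4 + 69) = 90 - 59/(69 + I*√130/4)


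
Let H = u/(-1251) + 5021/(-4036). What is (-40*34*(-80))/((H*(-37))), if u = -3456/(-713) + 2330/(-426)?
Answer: 83426974853299200/35281308370819 ≈ 2364.6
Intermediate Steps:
u = -94517/151869 (u = -3456*(-1/713) + 2330*(-1/426) = 3456/713 - 1165/213 = -94517/151869 ≈ -0.62236)
H = -953548874887/766792048284 (H = -94517/151869/(-1251) + 5021/(-4036) = -94517/151869*(-1/1251) + 5021*(-1/4036) = 94517/189988119 - 5021/4036 = -953548874887/766792048284 ≈ -1.2436)
(-40*34*(-80))/((H*(-37))) = (-40*34*(-80))/((-953548874887/766792048284*(-37))) = (-1360*(-80))/(35281308370819/766792048284) = 108800*(766792048284/35281308370819) = 83426974853299200/35281308370819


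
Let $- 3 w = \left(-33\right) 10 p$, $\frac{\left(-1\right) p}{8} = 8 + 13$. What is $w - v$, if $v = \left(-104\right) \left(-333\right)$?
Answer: $-53112$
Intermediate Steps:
$v = 34632$
$p = -168$ ($p = - 8 \left(8 + 13\right) = \left(-8\right) 21 = -168$)
$w = -18480$ ($w = - \frac{\left(-33\right) 10 \left(-168\right)}{3} = - \frac{\left(-330\right) \left(-168\right)}{3} = \left(- \frac{1}{3}\right) 55440 = -18480$)
$w - v = -18480 - 34632 = -53112$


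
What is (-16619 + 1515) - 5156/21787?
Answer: -329076004/21787 ≈ -15104.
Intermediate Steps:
(-16619 + 1515) - 5156/21787 = -15104 - 5156*1/21787 = -15104 - 5156/21787 = -329076004/21787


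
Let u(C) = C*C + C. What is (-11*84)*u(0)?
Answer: 0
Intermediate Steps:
u(C) = C + C² (u(C) = C² + C = C + C²)
(-11*84)*u(0) = (-11*84)*(0*(1 + 0)) = -0 = -924*0 = 0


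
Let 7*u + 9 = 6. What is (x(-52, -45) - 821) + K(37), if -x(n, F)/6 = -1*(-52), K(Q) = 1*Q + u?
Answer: -7675/7 ≈ -1096.4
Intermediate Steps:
u = -3/7 (u = -9/7 + (⅐)*6 = -9/7 + 6/7 = -3/7 ≈ -0.42857)
K(Q) = -3/7 + Q (K(Q) = 1*Q - 3/7 = Q - 3/7 = -3/7 + Q)
x(n, F) = -312 (x(n, F) = -(-6)*(-52) = -6*52 = -312)
(x(-52, -45) - 821) + K(37) = (-312 - 821) + (-3/7 + 37) = -1133 + 256/7 = -7675/7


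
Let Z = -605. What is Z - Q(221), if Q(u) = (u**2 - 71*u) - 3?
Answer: -33752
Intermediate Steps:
Q(u) = -3 + u**2 - 71*u
Z - Q(221) = -605 - (-3 + 221**2 - 71*221) = -605 - (-3 + 48841 - 15691) = -605 - 1*33147 = -605 - 33147 = -33752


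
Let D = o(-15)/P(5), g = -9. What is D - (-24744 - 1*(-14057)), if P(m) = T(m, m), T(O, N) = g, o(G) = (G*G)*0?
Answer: 10687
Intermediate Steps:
o(G) = 0 (o(G) = G²*0 = 0)
T(O, N) = -9
P(m) = -9
D = 0 (D = 0/(-9) = 0*(-⅑) = 0)
D - (-24744 - 1*(-14057)) = 0 - (-24744 - 1*(-14057)) = 0 - (-24744 + 14057) = 0 - 1*(-10687) = 0 + 10687 = 10687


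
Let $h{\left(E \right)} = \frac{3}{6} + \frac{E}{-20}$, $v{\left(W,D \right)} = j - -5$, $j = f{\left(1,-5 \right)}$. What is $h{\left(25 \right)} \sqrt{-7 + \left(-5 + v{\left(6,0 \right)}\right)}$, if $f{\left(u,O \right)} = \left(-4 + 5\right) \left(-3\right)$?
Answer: $- \frac{3 i \sqrt{10}}{4} \approx - 2.3717 i$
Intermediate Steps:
$f{\left(u,O \right)} = -3$ ($f{\left(u,O \right)} = 1 \left(-3\right) = -3$)
$j = -3$
$v{\left(W,D \right)} = 2$ ($v{\left(W,D \right)} = -3 - -5 = -3 + 5 = 2$)
$h{\left(E \right)} = \frac{1}{2} - \frac{E}{20}$ ($h{\left(E \right)} = 3 \cdot \frac{1}{6} + E \left(- \frac{1}{20}\right) = \frac{1}{2} - \frac{E}{20}$)
$h{\left(25 \right)} \sqrt{-7 + \left(-5 + v{\left(6,0 \right)}\right)} = \left(\frac{1}{2} - \frac{5}{4}\right) \sqrt{-7 + \left(-5 + 2\right)} = \left(\frac{1}{2} - \frac{5}{4}\right) \sqrt{-7 - 3} = - \frac{3 \sqrt{-10}}{4} = - \frac{3 i \sqrt{10}}{4}$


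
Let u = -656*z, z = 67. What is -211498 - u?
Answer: -167546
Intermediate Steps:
u = -43952 (u = -656*67 = -43952)
-211498 - u = -211498 - 1*(-43952) = -211498 + 43952 = -167546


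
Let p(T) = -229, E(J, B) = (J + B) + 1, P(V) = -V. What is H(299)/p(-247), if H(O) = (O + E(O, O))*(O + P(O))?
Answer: 0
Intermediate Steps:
E(J, B) = 1 + B + J (E(J, B) = (B + J) + 1 = 1 + B + J)
H(O) = 0 (H(O) = (O + (1 + O + O))*(O - O) = (O + (1 + 2*O))*0 = (1 + 3*O)*0 = 0)
H(299)/p(-247) = 0/(-229) = 0*(-1/229) = 0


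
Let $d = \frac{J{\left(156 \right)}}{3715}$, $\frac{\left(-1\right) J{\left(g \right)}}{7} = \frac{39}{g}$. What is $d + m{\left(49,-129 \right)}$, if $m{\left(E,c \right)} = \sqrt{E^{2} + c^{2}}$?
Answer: $- \frac{7}{14860} + \sqrt{19042} \approx 137.99$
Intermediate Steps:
$J{\left(g \right)} = - \frac{273}{g}$ ($J{\left(g \right)} = - 7 \frac{39}{g} = - \frac{273}{g}$)
$d = - \frac{7}{14860}$ ($d = \frac{\left(-273\right) \frac{1}{156}}{3715} = \left(-273\right) \frac{1}{156} \cdot \frac{1}{3715} = \left(- \frac{7}{4}\right) \frac{1}{3715} = - \frac{7}{14860} \approx -0.00047106$)
$d + m{\left(49,-129 \right)} = - \frac{7}{14860} + \sqrt{49^{2} + \left(-129\right)^{2}} = - \frac{7}{14860} + \sqrt{2401 + 16641} = - \frac{7}{14860} + \sqrt{19042}$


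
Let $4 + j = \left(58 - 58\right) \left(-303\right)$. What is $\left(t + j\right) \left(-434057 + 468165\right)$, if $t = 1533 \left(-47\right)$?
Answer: $-2457651940$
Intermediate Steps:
$t = -72051$
$j = -4$ ($j = -4 + \left(58 - 58\right) \left(-303\right) = -4 + 0 \left(-303\right) = -4 + 0 = -4$)
$\left(t + j\right) \left(-434057 + 468165\right) = \left(-72051 - 4\right) \left(-434057 + 468165\right) = \left(-72055\right) 34108 = -2457651940$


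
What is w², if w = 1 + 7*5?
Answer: 1296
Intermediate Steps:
w = 36 (w = 1 + 35 = 36)
w² = 36² = 1296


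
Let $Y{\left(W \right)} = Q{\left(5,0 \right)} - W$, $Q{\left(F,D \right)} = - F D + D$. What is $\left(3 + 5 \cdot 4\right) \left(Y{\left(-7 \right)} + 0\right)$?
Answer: $161$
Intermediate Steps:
$Q{\left(F,D \right)} = D - D F$ ($Q{\left(F,D \right)} = - D F + D = D - D F$)
$Y{\left(W \right)} = - W$ ($Y{\left(W \right)} = 0 \left(1 - 5\right) - W = 0 \left(-4\right) - W = 0 - W = - W$)
$\left(3 + 5 \cdot 4\right) \left(Y{\left(-7 \right)} + 0\right) = \left(3 + 5 \cdot 4\right) \left(\left(-1\right) \left(-7\right) + 0\right) = \left(3 + 20\right) \left(7 + 0\right) = 23 \cdot 7 = 161$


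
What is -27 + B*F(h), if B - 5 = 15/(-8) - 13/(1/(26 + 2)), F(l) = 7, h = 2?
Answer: -20425/8 ≈ -2553.1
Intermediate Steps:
B = -2887/8 (B = 5 + (15/(-8) - 13/(1/(26 + 2))) = 5 + (15*(-⅛) - 13/(1/28)) = 5 + (-15/8 - 13/1/28) = 5 + (-15/8 - 13*28) = 5 + (-15/8 - 364) = 5 - 2927/8 = -2887/8 ≈ -360.88)
-27 + B*F(h) = -27 - 2887/8*7 = -27 - 20209/8 = -20425/8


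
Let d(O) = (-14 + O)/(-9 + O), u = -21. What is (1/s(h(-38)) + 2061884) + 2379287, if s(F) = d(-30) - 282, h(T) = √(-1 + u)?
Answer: 48648587095/10954 ≈ 4.4412e+6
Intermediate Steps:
d(O) = (-14 + O)/(-9 + O)
h(T) = I*√22 (h(T) = √(-1 - 21) = √(-22) = I*√22)
s(F) = -10954/39 (s(F) = (-14 - 30)/(-9 - 30) - 282 = -44/(-39) - 282 = -1/39*(-44) - 282 = 44/39 - 282 = -10954/39)
(1/s(h(-38)) + 2061884) + 2379287 = (1/(-10954/39) + 2061884) + 2379287 = (-39/10954 + 2061884) + 2379287 = 22585877297/10954 + 2379287 = 48648587095/10954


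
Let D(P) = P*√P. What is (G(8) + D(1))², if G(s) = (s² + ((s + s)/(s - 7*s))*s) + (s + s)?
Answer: 55225/9 ≈ 6136.1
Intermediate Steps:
D(P) = P^(3/2)
G(s) = s² + 5*s/3 (G(s) = (s² + ((2*s)/((-6*s)))*s) + 2*s = (s² + ((2*s)*(-1/(6*s)))*s) + 2*s = (s² - s/3) + 2*s = s² + 5*s/3)
(G(8) + D(1))² = ((⅓)*8*(5 + 3*8) + 1^(3/2))² = ((⅓)*8*(5 + 24) + 1)² = ((⅓)*8*29 + 1)² = (232/3 + 1)² = (235/3)² = 55225/9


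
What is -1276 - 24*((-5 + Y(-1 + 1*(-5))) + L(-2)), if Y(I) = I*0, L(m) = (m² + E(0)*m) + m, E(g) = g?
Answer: -1204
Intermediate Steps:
L(m) = m + m² (L(m) = (m² + 0*m) + m = (m² + 0) + m = m² + m = m + m²)
Y(I) = 0
-1276 - 24*((-5 + Y(-1 + 1*(-5))) + L(-2)) = -1276 - 24*((-5 + 0) - 2*(1 - 2)) = -1276 - 24*(-5 - 2*(-1)) = -1276 - 24*(-5 + 2) = -1276 - 24*(-3) = -1276 - 1*(-72) = -1276 + 72 = -1204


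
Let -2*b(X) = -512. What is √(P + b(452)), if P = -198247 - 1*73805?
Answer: 2*I*√67949 ≈ 521.34*I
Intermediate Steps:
b(X) = 256 (b(X) = -½*(-512) = 256)
P = -272052 (P = -198247 - 73805 = -272052)
√(P + b(452)) = √(-272052 + 256) = √(-271796) = 2*I*√67949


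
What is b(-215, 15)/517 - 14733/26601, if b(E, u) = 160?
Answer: -1120267/4584239 ≈ -0.24437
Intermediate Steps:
b(-215, 15)/517 - 14733/26601 = 160/517 - 14733/26601 = 160*(1/517) - 14733*1/26601 = 160/517 - 4911/8867 = -1120267/4584239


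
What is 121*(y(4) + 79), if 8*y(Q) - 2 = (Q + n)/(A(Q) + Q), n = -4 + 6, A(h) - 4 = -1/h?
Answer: 1190519/124 ≈ 9601.0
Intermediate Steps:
A(h) = 4 - 1/h
n = 2
y(Q) = ¼ + (2 + Q)/(8*(4 + Q - 1/Q)) (y(Q) = ¼ + ((Q + 2)/((4 - 1/Q) + Q))/8 = ¼ + ((2 + Q)/(4 + Q - 1/Q))/8 = ¼ + (2 + Q)/(8*(4 + Q - 1/Q)))
121*(y(4) + 79) = 121*((-2 + 3*4² + 10*4)/(8*(-1 + 4² + 4*4)) + 79) = 121*((-2 + 3*16 + 40)/(8*(-1 + 16 + 16)) + 79) = 121*((⅛)*(-2 + 48 + 40)/31 + 79) = 121*((⅛)*(1/31)*86 + 79) = 121*(43/124 + 79) = 121*(9839/124) = 1190519/124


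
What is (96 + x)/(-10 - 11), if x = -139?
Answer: 43/21 ≈ 2.0476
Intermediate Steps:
(96 + x)/(-10 - 11) = (96 - 139)/(-10 - 11) = -43/(-21) = -43*(-1/21) = 43/21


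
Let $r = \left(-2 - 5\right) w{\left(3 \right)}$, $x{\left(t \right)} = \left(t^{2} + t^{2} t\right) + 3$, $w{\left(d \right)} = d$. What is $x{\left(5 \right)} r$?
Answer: $-3213$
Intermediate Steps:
$x{\left(t \right)} = 3 + t^{2} + t^{3}$ ($x{\left(t \right)} = \left(t^{2} + t^{3}\right) + 3 = 3 + t^{2} + t^{3}$)
$r = -21$ ($r = \left(-2 - 5\right) 3 = \left(-7\right) 3 = -21$)
$x{\left(5 \right)} r = \left(3 + 5^{2} + 5^{3}\right) \left(-21\right) = \left(3 + 25 + 125\right) \left(-21\right) = 153 \left(-21\right) = -3213$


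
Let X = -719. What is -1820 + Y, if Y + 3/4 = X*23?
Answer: -73431/4 ≈ -18358.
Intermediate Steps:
Y = -66151/4 (Y = -¾ - 719*23 = -¾ - 16537 = -66151/4 ≈ -16538.)
-1820 + Y = -1820 - 66151/4 = -73431/4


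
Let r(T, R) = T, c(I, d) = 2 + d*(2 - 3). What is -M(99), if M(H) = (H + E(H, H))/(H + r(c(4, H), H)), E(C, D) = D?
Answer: -99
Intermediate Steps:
c(I, d) = 2 - d (c(I, d) = 2 + d*(-1) = 2 - d)
M(H) = H (M(H) = (H + H)/(H + (2 - H)) = (2*H)/2 = (2*H)*(1/2) = H)
-M(99) = -1*99 = -99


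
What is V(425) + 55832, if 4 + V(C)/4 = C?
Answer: 57516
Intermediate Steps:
V(C) = -16 + 4*C
V(425) + 55832 = (-16 + 4*425) + 55832 = (-16 + 1700) + 55832 = 1684 + 55832 = 57516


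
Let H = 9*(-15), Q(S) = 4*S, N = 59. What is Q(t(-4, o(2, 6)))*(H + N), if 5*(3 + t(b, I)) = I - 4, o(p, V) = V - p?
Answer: 912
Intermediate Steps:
t(b, I) = -19/5 + I/5 (t(b, I) = -3 + (I - 4)/5 = -3 + (-4 + I)/5 = -3 + (-⅘ + I/5) = -19/5 + I/5)
H = -135
Q(t(-4, o(2, 6)))*(H + N) = (4*(-19/5 + (6 - 1*2)/5))*(-135 + 59) = (4*(-19/5 + (6 - 2)/5))*(-76) = (4*(-19/5 + (⅕)*4))*(-76) = (4*(-19/5 + ⅘))*(-76) = (4*(-3))*(-76) = -12*(-76) = 912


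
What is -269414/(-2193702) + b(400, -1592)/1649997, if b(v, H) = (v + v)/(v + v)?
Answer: 74089080910/603266953149 ≈ 0.12281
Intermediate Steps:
b(v, H) = 1 (b(v, H) = (2*v)/((2*v)) = (2*v)*(1/(2*v)) = 1)
-269414/(-2193702) + b(400, -1592)/1649997 = -269414/(-2193702) + 1/1649997 = -269414*(-1/2193702) + 1*(1/1649997) = 134707/1096851 + 1/1649997 = 74089080910/603266953149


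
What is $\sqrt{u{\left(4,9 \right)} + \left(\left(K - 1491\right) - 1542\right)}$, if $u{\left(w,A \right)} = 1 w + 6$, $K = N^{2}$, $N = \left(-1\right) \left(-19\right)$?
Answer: $11 i \sqrt{22} \approx 51.595 i$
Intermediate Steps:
$N = 19$
$K = 361$ ($K = 19^{2} = 361$)
$u{\left(w,A \right)} = 6 + w$ ($u{\left(w,A \right)} = w + 6 = 6 + w$)
$\sqrt{u{\left(4,9 \right)} + \left(\left(K - 1491\right) - 1542\right)} = \sqrt{\left(6 + 4\right) + \left(\left(361 - 1491\right) - 1542\right)} = \sqrt{10 - 2672} = \sqrt{-2662} = 11 i \sqrt{22}$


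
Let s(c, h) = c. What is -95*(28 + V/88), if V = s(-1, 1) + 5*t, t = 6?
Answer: -236835/88 ≈ -2691.3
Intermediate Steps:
V = 29 (V = -1 + 5*6 = -1 + 30 = 29)
-95*(28 + V/88) = -95*(28 + 29/88) = -95*2493/88 = -236835/88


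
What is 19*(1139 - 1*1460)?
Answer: -6099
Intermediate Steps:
19*(1139 - 1*1460) = 19*(1139 - 1460) = 19*(-321) = -6099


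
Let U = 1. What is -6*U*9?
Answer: -54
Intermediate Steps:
-6*U*9 = -6*1*9 = -6*9 = -54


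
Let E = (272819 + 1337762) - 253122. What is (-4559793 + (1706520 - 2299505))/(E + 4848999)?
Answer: -2576389/3103229 ≈ -0.83023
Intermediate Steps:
E = 1357459 (E = 1610581 - 253122 = 1357459)
(-4559793 + (1706520 - 2299505))/(E + 4848999) = (-4559793 + (1706520 - 2299505))/(1357459 + 4848999) = (-4559793 - 592985)/6206458 = -5152778*1/6206458 = -2576389/3103229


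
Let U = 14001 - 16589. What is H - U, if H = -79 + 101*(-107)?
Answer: -8298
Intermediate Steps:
U = -2588
H = -10886 (H = -79 - 10807 = -10886)
H - U = -10886 - 1*(-2588) = -10886 + 2588 = -8298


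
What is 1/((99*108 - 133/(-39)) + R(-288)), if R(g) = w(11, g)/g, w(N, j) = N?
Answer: 3744/40043473 ≈ 9.3498e-5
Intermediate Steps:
R(g) = 11/g
1/((99*108 - 133/(-39)) + R(-288)) = 1/((99*108 - 133/(-39)) + 11/(-288)) = 1/((10692 - 133*(-1/39)) + 11*(-1/288)) = 1/((10692 + 133/39) - 11/288) = 1/(417121/39 - 11/288) = 1/(40043473/3744) = 3744/40043473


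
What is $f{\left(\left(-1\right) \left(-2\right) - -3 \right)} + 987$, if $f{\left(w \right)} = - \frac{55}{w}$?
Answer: $976$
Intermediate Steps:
$f{\left(\left(-1\right) \left(-2\right) - -3 \right)} + 987 = - \frac{55}{\left(-1\right) \left(-2\right) - -3} + 987 = - \frac{55}{2 + 3} + 987 = - \frac{55}{5} + 987 = \left(-55\right) \frac{1}{5} + 987 = -11 + 987 = 976$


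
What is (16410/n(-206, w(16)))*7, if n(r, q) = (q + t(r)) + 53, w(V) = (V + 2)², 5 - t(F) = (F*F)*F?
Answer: 19145/1457033 ≈ 0.013140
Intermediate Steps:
t(F) = 5 - F³ (t(F) = 5 - F*F*F = 5 - F²*F = 5 - F³)
w(V) = (2 + V)²
n(r, q) = 58 + q - r³ (n(r, q) = (q + (5 - r³)) + 53 = (5 + q - r³) + 53 = 58 + q - r³)
(16410/n(-206, w(16)))*7 = (16410/(58 + (2 + 16)² - 1*(-206)³))*7 = (16410/(58 + 18² - 1*(-8741816)))*7 = (16410/(58 + 324 + 8741816))*7 = (16410/8742198)*7 = (16410*(1/8742198))*7 = (2735/1457033)*7 = 19145/1457033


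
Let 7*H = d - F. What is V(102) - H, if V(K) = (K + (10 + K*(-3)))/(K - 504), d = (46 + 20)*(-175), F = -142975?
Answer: -3773678/201 ≈ -18775.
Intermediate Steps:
d = -11550 (d = 66*(-175) = -11550)
V(K) = (10 - 2*K)/(-504 + K) (V(K) = (K + (10 - 3*K))/(-504 + K) = (10 - 2*K)/(-504 + K))
H = 18775 (H = (-11550 - 1*(-142975))/7 = (-11550 + 142975)/7 = (⅐)*131425 = 18775)
V(102) - H = 2*(5 - 1*102)/(-504 + 102) - 1*18775 = 2*(5 - 102)/(-402) - 18775 = 2*(-1/402)*(-97) - 18775 = 97/201 - 18775 = -3773678/201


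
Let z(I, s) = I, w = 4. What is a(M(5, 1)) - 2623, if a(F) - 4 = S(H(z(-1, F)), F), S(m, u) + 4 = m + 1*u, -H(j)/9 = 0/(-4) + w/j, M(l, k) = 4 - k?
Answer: -2584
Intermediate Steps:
H(j) = -36/j (H(j) = -9*(0/(-4) + 4/j) = -9*(0*(-¼) + 4/j) = -9*(0 + 4/j) = -36/j)
S(m, u) = -4 + m + u (S(m, u) = -4 + (m + 1*u) = -4 + (m + u) = -4 + m + u)
a(F) = 36 + F (a(F) = 4 + (-4 - 36/(-1) + F) = 4 + (-4 - 36*(-1) + F) = 4 + (-4 + 36 + F) = 4 + (32 + F) = 36 + F)
a(M(5, 1)) - 2623 = (36 + (4 - 1*1)) - 2623 = (36 + (4 - 1)) - 2623 = (36 + 3) - 2623 = 39 - 2623 = -2584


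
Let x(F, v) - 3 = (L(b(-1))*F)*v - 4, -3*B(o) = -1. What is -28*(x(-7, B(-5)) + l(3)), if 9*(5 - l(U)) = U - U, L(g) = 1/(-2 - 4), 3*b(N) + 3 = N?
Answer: -1106/9 ≈ -122.89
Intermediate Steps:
B(o) = ⅓ (B(o) = -⅓*(-1) = ⅓)
b(N) = -1 + N/3
L(g) = -⅙ (L(g) = 1/(-6) = -⅙)
l(U) = 5 (l(U) = 5 - (U - U)/9 = 5 - ⅑*0 = 5 + 0 = 5)
x(F, v) = -1 - F*v/6 (x(F, v) = 3 + ((-F/6)*v - 4) = 3 + (-F*v/6 - 4) = 3 + (-4 - F*v/6) = -1 - F*v/6)
-28*(x(-7, B(-5)) + l(3)) = -28*((-1 - ⅙*(-7)*⅓) + 5) = -28*((-1 + 7/18) + 5) = -28*(-11/18 + 5) = -28*79/18 = -1106/9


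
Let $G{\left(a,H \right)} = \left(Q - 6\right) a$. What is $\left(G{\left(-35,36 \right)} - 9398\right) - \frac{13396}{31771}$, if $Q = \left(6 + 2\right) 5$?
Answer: $- \frac{336404744}{31771} \approx -10588.0$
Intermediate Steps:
$Q = 40$ ($Q = 8 \cdot 5 = 40$)
$G{\left(a,H \right)} = 34 a$ ($G{\left(a,H \right)} = \left(40 - 6\right) a = 34 a$)
$\left(G{\left(-35,36 \right)} - 9398\right) - \frac{13396}{31771} = \left(34 \left(-35\right) - 9398\right) - \frac{13396}{31771} = \left(-1190 - 9398\right) - \frac{13396}{31771} = -10588 - \frac{13396}{31771} = - \frac{336404744}{31771}$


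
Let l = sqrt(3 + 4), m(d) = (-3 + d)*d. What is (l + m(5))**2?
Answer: (10 + sqrt(7))**2 ≈ 159.92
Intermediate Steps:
m(d) = d*(-3 + d)
l = sqrt(7) ≈ 2.6458
(l + m(5))**2 = (sqrt(7) + 5*(-3 + 5))**2 = (sqrt(7) + 5*2)**2 = (sqrt(7) + 10)**2 = (10 + sqrt(7))**2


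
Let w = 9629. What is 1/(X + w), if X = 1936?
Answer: 1/11565 ≈ 8.6468e-5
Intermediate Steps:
1/(X + w) = 1/(1936 + 9629) = 1/11565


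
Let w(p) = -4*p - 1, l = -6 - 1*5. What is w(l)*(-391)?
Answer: -16813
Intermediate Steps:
l = -11 (l = -6 - 5 = -11)
w(p) = -1 - 4*p
w(l)*(-391) = (-1 - 4*(-11))*(-391) = (-1 + 44)*(-391) = 43*(-391) = -16813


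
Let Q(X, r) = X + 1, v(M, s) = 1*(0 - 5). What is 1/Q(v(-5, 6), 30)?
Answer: -1/4 ≈ -0.25000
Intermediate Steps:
v(M, s) = -5 (v(M, s) = 1*(-5) = -5)
Q(X, r) = 1 + X
1/Q(v(-5, 6), 30) = 1/(1 - 5) = 1/(-4) = -1/4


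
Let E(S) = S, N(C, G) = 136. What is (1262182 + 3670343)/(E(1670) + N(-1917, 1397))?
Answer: 1644175/602 ≈ 2731.2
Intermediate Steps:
(1262182 + 3670343)/(E(1670) + N(-1917, 1397)) = (1262182 + 3670343)/(1670 + 136) = 4932525/1806 = 4932525*(1/1806) = 1644175/602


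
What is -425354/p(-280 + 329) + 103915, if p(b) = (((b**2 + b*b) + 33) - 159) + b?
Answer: 490573021/4725 ≈ 1.0383e+5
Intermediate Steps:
p(b) = -126 + b + 2*b**2 (p(b) = (((b**2 + b**2) + 33) - 159) + b = ((2*b**2 + 33) - 159) + b = ((33 + 2*b**2) - 159) + b = (-126 + 2*b**2) + b = -126 + b + 2*b**2)
-425354/p(-280 + 329) + 103915 = -425354/(-126 + (-280 + 329) + 2*(-280 + 329)**2) + 103915 = -425354/(-126 + 49 + 2*49**2) + 103915 = -425354/(-126 + 49 + 2*2401) + 103915 = -425354/(-126 + 49 + 4802) + 103915 = -425354/4725 + 103915 = 490573021/4725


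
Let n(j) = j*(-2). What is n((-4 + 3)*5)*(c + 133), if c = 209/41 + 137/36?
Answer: 1047245/738 ≈ 1419.0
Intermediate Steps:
c = 13141/1476 (c = 209*(1/41) + 137*(1/36) = 209/41 + 137/36 = 13141/1476 ≈ 8.9031)
n(j) = -2*j
n((-4 + 3)*5)*(c + 133) = (-2*(-4 + 3)*5)*(13141/1476 + 133) = -(-2)*5*(209449/1476) = -2*(-5)*(209449/1476) = 10*(209449/1476) = 1047245/738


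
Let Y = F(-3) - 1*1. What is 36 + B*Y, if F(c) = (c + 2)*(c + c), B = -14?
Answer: -34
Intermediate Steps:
F(c) = 2*c*(2 + c) (F(c) = (2 + c)*(2*c) = 2*c*(2 + c))
Y = 5 (Y = 2*(-3)*(2 - 3) - 1*1 = 2*(-3)*(-1) - 1 = 6 - 1 = 5)
36 + B*Y = 36 - 14*5 = 36 - 70 = -34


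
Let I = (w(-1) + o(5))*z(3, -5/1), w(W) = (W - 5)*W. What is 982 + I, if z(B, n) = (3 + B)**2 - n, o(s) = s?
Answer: 1433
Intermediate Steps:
w(W) = W*(-5 + W) (w(W) = (-5 + W)*W = W*(-5 + W))
I = 451 (I = (-(-5 - 1) + 5)*((3 + 3)**2 - (-5)/1) = (-1*(-6) + 5)*(6**2 - (-5)) = (6 + 5)*(36 - 1*(-5)) = 11*(36 + 5) = 11*41 = 451)
982 + I = 982 + 451 = 1433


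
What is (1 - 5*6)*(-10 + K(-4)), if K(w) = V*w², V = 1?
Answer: -174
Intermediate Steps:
K(w) = w² (K(w) = 1*w² = w²)
(1 - 5*6)*(-10 + K(-4)) = (1 - 5*6)*(-10 + (-4)²) = (1 - 30)*(-10 + 16) = -29*6 = -174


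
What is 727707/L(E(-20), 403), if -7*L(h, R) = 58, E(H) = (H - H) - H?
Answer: -5093949/58 ≈ -87827.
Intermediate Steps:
E(H) = -H (E(H) = 0 - H = -H)
L(h, R) = -58/7 (L(h, R) = -1/7*58 = -58/7)
727707/L(E(-20), 403) = 727707/(-58/7) = 727707*(-7/58) = -5093949/58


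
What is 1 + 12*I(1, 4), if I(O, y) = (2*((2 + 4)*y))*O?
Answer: 577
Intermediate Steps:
I(O, y) = 12*O*y (I(O, y) = (2*(6*y))*O = (12*y)*O = 12*O*y)
1 + 12*I(1, 4) = 1 + 12*(12*1*4) = 1 + 12*48 = 1 + 576 = 577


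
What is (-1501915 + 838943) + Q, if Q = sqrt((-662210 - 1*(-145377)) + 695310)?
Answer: -662972 + sqrt(178477) ≈ -6.6255e+5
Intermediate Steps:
Q = sqrt(178477) (Q = sqrt((-662210 + 145377) + 695310) = sqrt(-516833 + 695310) = sqrt(178477) ≈ 422.47)
(-1501915 + 838943) + Q = (-1501915 + 838943) + sqrt(178477) = -662972 + sqrt(178477)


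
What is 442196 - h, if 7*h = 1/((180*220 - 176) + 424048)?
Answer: 1434618251583/3244304 ≈ 4.4220e+5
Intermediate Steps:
h = 1/3244304 (h = 1/(7*((180*220 - 176) + 424048)) = 1/(7*((39600 - 176) + 424048)) = 1/(7*(39424 + 424048)) = (1/7)/463472 = (1/7)*(1/463472) = 1/3244304 ≈ 3.0823e-7)
442196 - h = 442196 - 1*1/3244304 = 442196 - 1/3244304 = 1434618251583/3244304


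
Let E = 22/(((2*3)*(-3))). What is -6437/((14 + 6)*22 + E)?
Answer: -57933/3949 ≈ -14.670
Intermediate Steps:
E = -11/9 (E = 22/((6*(-3))) = 22/(-18) = 22*(-1/18) = -11/9 ≈ -1.2222)
-6437/((14 + 6)*22 + E) = -6437/((14 + 6)*22 - 11/9) = -6437/(20*22 - 11/9) = -6437/(440 - 11/9) = -6437/3949/9 = -6437*9/3949 = -57933/3949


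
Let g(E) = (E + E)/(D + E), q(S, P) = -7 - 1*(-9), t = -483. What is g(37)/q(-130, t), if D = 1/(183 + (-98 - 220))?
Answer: 4995/4994 ≈ 1.0002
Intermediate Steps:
q(S, P) = 2 (q(S, P) = -7 + 9 = 2)
D = -1/135 (D = 1/(183 - 318) = 1/(-135) = -1/135 ≈ -0.0074074)
g(E) = 2*E/(-1/135 + E) (g(E) = (E + E)/(-1/135 + E) = (2*E)/(-1/135 + E) = 2*E/(-1/135 + E))
g(37)/q(-130, t) = (270*37/(-1 + 135*37))/2 = (270*37/(-1 + 4995))*(1/2) = (270*37/4994)*(1/2) = (270*37*(1/4994))*(1/2) = (4995/2497)*(1/2) = 4995/4994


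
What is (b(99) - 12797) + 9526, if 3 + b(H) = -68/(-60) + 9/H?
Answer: -540008/165 ≈ -3272.8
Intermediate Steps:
b(H) = -28/15 + 9/H (b(H) = -3 + (-68/(-60) + 9/H) = -3 + (-68*(-1/60) + 9/H) = -3 + (17/15 + 9/H) = -28/15 + 9/H)
(b(99) - 12797) + 9526 = ((-28/15 + 9/99) - 12797) + 9526 = ((-28/15 + 9*(1/99)) - 12797) + 9526 = ((-28/15 + 1/11) - 12797) + 9526 = (-293/165 - 12797) + 9526 = -2111798/165 + 9526 = -540008/165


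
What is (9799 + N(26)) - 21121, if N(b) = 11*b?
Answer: -11036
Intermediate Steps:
(9799 + N(26)) - 21121 = (9799 + 11*26) - 21121 = (9799 + 286) - 21121 = 10085 - 21121 = -11036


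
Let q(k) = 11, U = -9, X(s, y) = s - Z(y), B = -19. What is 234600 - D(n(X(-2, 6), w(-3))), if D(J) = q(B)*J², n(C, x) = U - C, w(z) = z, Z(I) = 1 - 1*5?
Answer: 233269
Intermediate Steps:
Z(I) = -4 (Z(I) = 1 - 5 = -4)
X(s, y) = 4 + s (X(s, y) = s - 1*(-4) = s + 4 = 4 + s)
n(C, x) = -9 - C
D(J) = 11*J²
234600 - D(n(X(-2, 6), w(-3))) = 234600 - 11*(-9 - (4 - 2))² = 234600 - 11*(-9 - 1*2)² = 234600 - 11*(-9 - 2)² = 234600 - 11*(-11)² = 234600 - 11*121 = 234600 - 1*1331 = 234600 - 1331 = 233269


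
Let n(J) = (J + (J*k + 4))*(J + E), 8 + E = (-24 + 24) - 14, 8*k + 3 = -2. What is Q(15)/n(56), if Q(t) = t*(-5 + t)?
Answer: 3/17 ≈ 0.17647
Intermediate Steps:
k = -5/8 (k = -3/8 + (⅛)*(-2) = -3/8 - ¼ = -5/8 ≈ -0.62500)
E = -22 (E = -8 + ((-24 + 24) - 14) = -8 + (0 - 14) = -8 - 14 = -22)
n(J) = (-22 + J)*(4 + 3*J/8) (n(J) = (J + (J*(-5/8) + 4))*(J - 22) = (J + (-5*J/8 + 4))*(-22 + J) = (J + (4 - 5*J/8))*(-22 + J) = (4 + 3*J/8)*(-22 + J) = (-22 + J)*(4 + 3*J/8))
Q(15)/n(56) = (15*(-5 + 15))/(-88 - 17/4*56 + (3/8)*56²) = (15*10)/(-88 - 238 + (3/8)*3136) = 150/(-88 - 238 + 1176) = 150/850 = 150*(1/850) = 3/17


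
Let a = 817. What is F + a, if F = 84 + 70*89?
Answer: 7131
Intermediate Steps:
F = 6314 (F = 84 + 6230 = 6314)
F + a = 6314 + 817 = 7131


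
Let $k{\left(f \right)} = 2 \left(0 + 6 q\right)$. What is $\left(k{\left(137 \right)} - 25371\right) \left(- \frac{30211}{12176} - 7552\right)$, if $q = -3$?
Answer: $\frac{2337021303741}{12176} \approx 1.9194 \cdot 10^{8}$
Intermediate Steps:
$k{\left(f \right)} = -36$ ($k{\left(f \right)} = 2 \left(0 + 6 \left(-3\right)\right) = 2 \left(0 - 18\right) = 2 \left(-18\right) = -36$)
$\left(k{\left(137 \right)} - 25371\right) \left(- \frac{30211}{12176} - 7552\right) = \left(-36 - 25371\right) \left(- \frac{30211}{12176} - 7552\right) = - 25407 \left(\left(-30211\right) \frac{1}{12176} - 7552\right) = - 25407 \left(- \frac{30211}{12176} - 7552\right) = \left(-25407\right) \left(- \frac{91983363}{12176}\right) = \frac{2337021303741}{12176}$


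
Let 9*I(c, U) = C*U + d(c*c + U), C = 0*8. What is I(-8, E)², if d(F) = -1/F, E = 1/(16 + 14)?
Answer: 100/33212169 ≈ 3.0109e-6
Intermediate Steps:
C = 0
E = 1/30 ≈ 0.033333
I(c, U) = -1/(9*(U + c²)) (I(c, U) = (0*U - 1/(c*c + U))/9 = (0 - 1/(c² + U))/9 = (0 - 1/(U + c²))/9 = (-1/(U + c²))/9 = -1/(9*(U + c²)))
I(-8, E)² = (-1/(9*(1/30) + 9*(-8)²))² = (-1/(3/10 + 9*64))² = (-1/(3/10 + 576))² = (-1/5763/10)² = (-1*10/5763)² = (-10/5763)² = 100/33212169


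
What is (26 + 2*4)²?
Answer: 1156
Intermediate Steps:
(26 + 2*4)² = (26 + 8)² = 34² = 1156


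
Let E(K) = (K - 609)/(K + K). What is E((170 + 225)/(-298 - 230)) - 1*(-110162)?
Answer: 87349927/790 ≈ 1.1057e+5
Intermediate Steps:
E(K) = (-609 + K)/(2*K) (E(K) = (-609 + K)/((2*K)) = (-609 + K)*(1/(2*K)) = (-609 + K)/(2*K))
E((170 + 225)/(-298 - 230)) - 1*(-110162) = (-609 + (170 + 225)/(-298 - 230))/(2*(((170 + 225)/(-298 - 230)))) - 1*(-110162) = (-609 + 395/(-528))/(2*((395/(-528)))) + 110162 = (-609 + 395*(-1/528))/(2*((395*(-1/528)))) + 110162 = (-609 - 395/528)/(2*(-395/528)) + 110162 = (½)*(-528/395)*(-321947/528) + 110162 = 321947/790 + 110162 = 87349927/790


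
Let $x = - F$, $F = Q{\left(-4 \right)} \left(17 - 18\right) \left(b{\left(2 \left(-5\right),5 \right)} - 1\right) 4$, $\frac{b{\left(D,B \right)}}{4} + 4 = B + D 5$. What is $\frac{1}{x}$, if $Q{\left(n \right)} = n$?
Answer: $\frac{1}{3152} \approx 0.00031726$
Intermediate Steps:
$b{\left(D,B \right)} = -16 + 4 B + 20 D$ ($b{\left(D,B \right)} = -16 + 4 \left(B + D 5\right) = -16 + 4 \left(B + 5 D\right) = -16 + \left(4 B + 20 D\right) = -16 + 4 B + 20 D$)
$F = -3152$ ($F = - 4 \left(17 - 18\right) \left(\left(-16 + 4 \cdot 5 + 20 \cdot 2 \left(-5\right)\right) - 1\right) 4 = \left(-4\right) \left(-1\right) \left(\left(-16 + 20 + 20 \left(-10\right)\right) - 1\right) 4 = 4 \left(\left(-16 + 20 - 200\right) - 1\right) 4 = 4 \left(-196 - 1\right) 4 = 4 \left(\left(-197\right) 4\right) = 4 \left(-788\right) = -3152$)
$x = 3152$ ($x = \left(-1\right) \left(-3152\right) = 3152$)
$\frac{1}{x} = \frac{1}{3152}$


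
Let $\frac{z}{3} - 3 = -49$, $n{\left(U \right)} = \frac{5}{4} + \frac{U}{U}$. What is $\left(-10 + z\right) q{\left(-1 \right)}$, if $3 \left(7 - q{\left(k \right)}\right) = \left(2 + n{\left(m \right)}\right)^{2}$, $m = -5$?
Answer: $- \frac{1739}{12} \approx -144.92$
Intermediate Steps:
$n{\left(U \right)} = \frac{9}{4}$ ($n{\left(U \right)} = 5 \cdot \frac{1}{4} + 1 = \frac{5}{4} + 1 = \frac{9}{4}$)
$z = -138$ ($z = 9 + 3 \left(-49\right) = 9 - 147 = -138$)
$q{\left(k \right)} = \frac{47}{48}$ ($q{\left(k \right)} = 7 - \frac{\left(2 + \frac{9}{4}\right)^{2}}{3} = 7 - \frac{\left(\frac{17}{4}\right)^{2}}{3} = 7 - \frac{289}{48} = \frac{47}{48}$)
$\left(-10 + z\right) q{\left(-1 \right)} = \left(-10 - 138\right) \frac{47}{48} = \left(-148\right) \frac{47}{48} = - \frac{1739}{12}$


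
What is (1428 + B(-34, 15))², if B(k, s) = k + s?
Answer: 1985281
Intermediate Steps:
(1428 + B(-34, 15))² = (1428 + (-34 + 15))² = (1428 - 19)² = 1409² = 1985281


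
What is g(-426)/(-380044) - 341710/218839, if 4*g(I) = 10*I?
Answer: -129631771705/83168448916 ≈ -1.5587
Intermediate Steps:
g(I) = 5*I/2 (g(I) = (10*I)/4 = 5*I/2)
g(-426)/(-380044) - 341710/218839 = ((5/2)*(-426))/(-380044) - 341710/218839 = -1065*(-1/380044) - 341710*1/218839 = 1065/380044 - 341710/218839 = -129631771705/83168448916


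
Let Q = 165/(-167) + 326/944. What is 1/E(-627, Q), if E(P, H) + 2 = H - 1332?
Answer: -78824/105201875 ≈ -0.00074926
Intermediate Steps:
Q = -50659/78824 (Q = 165*(-1/167) + 326*(1/944) = -165/167 + 163/472 = -50659/78824 ≈ -0.64268)
E(P, H) = -1334 + H (E(P, H) = -2 + (H - 1332) = -2 + (-1332 + H) = -1334 + H)
1/E(-627, Q) = 1/(-1334 - 50659/78824) = 1/(-105201875/78824) = -78824/105201875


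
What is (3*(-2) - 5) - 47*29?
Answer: -1374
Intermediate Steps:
(3*(-2) - 5) - 47*29 = (-6 - 5) - 1363 = -11 - 1363 = -1374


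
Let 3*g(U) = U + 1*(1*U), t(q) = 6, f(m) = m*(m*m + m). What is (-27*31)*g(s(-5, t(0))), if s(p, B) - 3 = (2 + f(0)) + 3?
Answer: -4464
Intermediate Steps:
f(m) = m*(m + m²) (f(m) = m*(m² + m) = m*(m + m²))
s(p, B) = 8 (s(p, B) = 3 + ((2 + 0²*(1 + 0)) + 3) = 3 + ((2 + 0*1) + 3) = 3 + ((2 + 0) + 3) = 3 + (2 + 3) = 3 + 5 = 8)
g(U) = 2*U/3 (g(U) = (U + 1*(1*U))/3 = (U + 1*U)/3 = (U + U)/3 = (2*U)/3 = 2*U/3)
(-27*31)*g(s(-5, t(0))) = (-27*31)*((⅔)*8) = -837*16/3 = -4464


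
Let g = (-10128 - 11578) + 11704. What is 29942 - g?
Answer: 39944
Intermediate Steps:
g = -10002 (g = -21706 + 11704 = -10002)
29942 - g = 29942 - 1*(-10002) = 29942 + 10002 = 39944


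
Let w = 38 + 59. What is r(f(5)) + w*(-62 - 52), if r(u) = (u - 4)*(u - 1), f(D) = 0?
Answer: -11054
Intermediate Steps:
r(u) = (-1 + u)*(-4 + u) (r(u) = (-4 + u)*(-1 + u) = (-1 + u)*(-4 + u))
w = 97
r(f(5)) + w*(-62 - 52) = (4 + 0² - 5*0) + 97*(-62 - 52) = (4 + 0 + 0) + 97*(-114) = 4 - 11058 = -11054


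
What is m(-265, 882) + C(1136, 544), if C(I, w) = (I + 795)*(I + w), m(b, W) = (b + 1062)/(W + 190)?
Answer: 3477654557/1072 ≈ 3.2441e+6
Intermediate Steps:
m(b, W) = (1062 + b)/(190 + W)
C(I, w) = (795 + I)*(I + w)
m(-265, 882) + C(1136, 544) = (1062 - 265)/(190 + 882) + (1136² + 795*1136 + 795*544 + 1136*544) = 797/1072 + (1290496 + 903120 + 432480 + 617984) = (1/1072)*797 + 3244080 = 797/1072 + 3244080 = 3477654557/1072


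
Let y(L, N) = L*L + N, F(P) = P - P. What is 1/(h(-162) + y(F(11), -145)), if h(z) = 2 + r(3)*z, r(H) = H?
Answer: -1/629 ≈ -0.0015898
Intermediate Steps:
F(P) = 0
y(L, N) = N + L² (y(L, N) = L² + N = N + L²)
h(z) = 2 + 3*z
1/(h(-162) + y(F(11), -145)) = 1/((2 + 3*(-162)) + (-145 + 0²)) = 1/((2 - 486) + (-145 + 0)) = 1/(-484 - 145) = 1/(-629) = -1/629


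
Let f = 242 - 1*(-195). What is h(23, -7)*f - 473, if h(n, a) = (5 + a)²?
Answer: 1275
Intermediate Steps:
f = 437 (f = 242 + 195 = 437)
h(23, -7)*f - 473 = (5 - 7)²*437 - 473 = (-2)²*437 - 473 = 4*437 - 473 = 1748 - 473 = 1275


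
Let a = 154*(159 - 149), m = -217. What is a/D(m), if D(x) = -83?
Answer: -1540/83 ≈ -18.554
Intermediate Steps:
a = 1540 (a = 154*10 = 1540)
a/D(m) = 1540/(-83) = 1540*(-1/83) = -1540/83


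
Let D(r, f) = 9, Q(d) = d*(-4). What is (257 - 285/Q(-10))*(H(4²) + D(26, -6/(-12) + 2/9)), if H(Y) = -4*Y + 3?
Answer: -25987/2 ≈ -12994.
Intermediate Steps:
Q(d) = -4*d
H(Y) = 3 - 4*Y
(257 - 285/Q(-10))*(H(4²) + D(26, -6/(-12) + 2/9)) = (257 - 285/((-4*(-10))))*((3 - 4*4²) + 9) = (257 - 285/40)*((3 - 4*16) + 9) = (257 - 285/40)*((3 - 64) + 9) = (257 - 1*57/8)*(-61 + 9) = (257 - 57/8)*(-52) = (1999/8)*(-52) = -25987/2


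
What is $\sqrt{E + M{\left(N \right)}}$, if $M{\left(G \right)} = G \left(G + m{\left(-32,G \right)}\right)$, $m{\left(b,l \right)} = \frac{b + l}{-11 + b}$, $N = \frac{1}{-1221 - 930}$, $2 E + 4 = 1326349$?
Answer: $\frac{\sqrt{22693643697099930}}{184986} \approx 814.35$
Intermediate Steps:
$E = \frac{1326345}{2}$ ($E = -2 + \frac{1}{2} \cdot 1326349 = -2 + \frac{1326349}{2} = \frac{1326345}{2} \approx 6.6317 \cdot 10^{5}$)
$N = - \frac{1}{2151}$ ($N = \frac{1}{-2151} = - \frac{1}{2151} \approx -0.0004649$)
$m{\left(b,l \right)} = \frac{b + l}{-11 + b}$
$M{\left(G \right)} = G \left(\frac{32}{43} + \frac{42 G}{43}\right)$ ($M{\left(G \right)} = G \left(G + \frac{-32 + G}{-11 - 32}\right) = G \left(G + \frac{-32 + G}{-43}\right) = G \left(G - \frac{-32 + G}{43}\right) = G \left(G - \left(- \frac{32}{43} + \frac{G}{43}\right)\right) = G \left(\frac{32}{43} + \frac{42 G}{43}\right)$)
$\sqrt{E + M{\left(N \right)}} = \sqrt{\frac{1326345}{2} + \frac{2}{43} \left(- \frac{1}{2151}\right) \left(16 + 21 \left(- \frac{1}{2151}\right)\right)} = \sqrt{\frac{1326345}{2} + \frac{2}{43} \left(- \frac{1}{2151}\right) \left(16 - \frac{7}{717}\right)} = \sqrt{\frac{1326345}{2} + \frac{2}{43} \left(- \frac{1}{2151}\right) \frac{11465}{717}} = \sqrt{\frac{1326345}{2} - \frac{22930}{66317481}} = \sqrt{\frac{87959859291085}{132634962}} = \frac{\sqrt{22693643697099930}}{184986}$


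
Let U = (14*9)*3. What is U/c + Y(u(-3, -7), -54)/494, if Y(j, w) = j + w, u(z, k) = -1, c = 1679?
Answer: 94387/829426 ≈ 0.11380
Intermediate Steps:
U = 378 (U = 126*3 = 378)
U/c + Y(u(-3, -7), -54)/494 = 378/1679 + (-1 - 54)/494 = 378*(1/1679) - 55*1/494 = 378/1679 - 55/494 = 94387/829426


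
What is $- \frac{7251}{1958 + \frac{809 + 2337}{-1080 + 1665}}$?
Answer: $- \frac{326295}{88352} \approx -3.6931$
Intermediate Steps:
$- \frac{7251}{1958 + \frac{809 + 2337}{-1080 + 1665}} = - \frac{7251}{1958 + \frac{3146}{585}} = - \frac{7251}{1958 + 3146 \cdot \frac{1}{585}} = - \frac{7251}{1958 + \frac{242}{45}} = - \frac{7251}{\frac{88352}{45}} = \left(-7251\right) \frac{45}{88352} = - \frac{326295}{88352}$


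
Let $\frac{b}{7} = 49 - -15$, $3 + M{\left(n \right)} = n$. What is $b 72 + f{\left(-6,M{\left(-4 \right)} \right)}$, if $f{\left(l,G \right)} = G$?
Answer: $32249$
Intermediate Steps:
$M{\left(n \right)} = -3 + n$
$b = 448$ ($b = 7 \left(49 - -15\right) = 7 \left(49 + 15\right) = 7 \cdot 64 = 448$)
$b 72 + f{\left(-6,M{\left(-4 \right)} \right)} = 448 \cdot 72 - 7 = 32256 - 7 = 32249$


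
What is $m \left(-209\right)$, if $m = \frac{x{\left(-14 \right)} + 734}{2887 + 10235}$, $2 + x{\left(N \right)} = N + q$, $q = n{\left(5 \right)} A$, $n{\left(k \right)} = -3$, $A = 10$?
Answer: $- \frac{71896}{6561} \approx -10.958$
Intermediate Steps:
$q = -30$ ($q = \left(-3\right) 10 = -30$)
$x{\left(N \right)} = -32 + N$ ($x{\left(N \right)} = -2 + \left(N - 30\right) = -2 + \left(-30 + N\right) = -32 + N$)
$m = \frac{344}{6561}$ ($m = \frac{\left(-32 - 14\right) + 734}{2887 + 10235} = \frac{-46 + 734}{13122} = 688 \cdot \frac{1}{13122} = \frac{344}{6561} \approx 0.052431$)
$m \left(-209\right) = \frac{344}{6561} \left(-209\right) = - \frac{71896}{6561}$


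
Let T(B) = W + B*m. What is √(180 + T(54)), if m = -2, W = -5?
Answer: √67 ≈ 8.1853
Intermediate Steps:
T(B) = -5 - 2*B (T(B) = -5 + B*(-2) = -5 - 2*B)
√(180 + T(54)) = √(180 + (-5 - 2*54)) = √(180 + (-5 - 108)) = √(180 - 113) = √67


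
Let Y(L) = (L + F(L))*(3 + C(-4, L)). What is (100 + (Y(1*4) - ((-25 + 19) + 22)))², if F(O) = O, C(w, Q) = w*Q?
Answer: 400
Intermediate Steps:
C(w, Q) = Q*w
Y(L) = 2*L*(3 - 4*L) (Y(L) = (L + L)*(3 + L*(-4)) = (2*L)*(3 - 4*L) = 2*L*(3 - 4*L))
(100 + (Y(1*4) - ((-25 + 19) + 22)))² = (100 + (2*(1*4)*(3 - 4*4) - ((-25 + 19) + 22)))² = (100 + (2*4*(3 - 4*4) - (-6 + 22)))² = (100 + (2*4*(3 - 16) - 1*16))² = (100 + (2*4*(-13) - 16))² = (100 + (-104 - 16))² = (100 - 120)² = (-20)² = 400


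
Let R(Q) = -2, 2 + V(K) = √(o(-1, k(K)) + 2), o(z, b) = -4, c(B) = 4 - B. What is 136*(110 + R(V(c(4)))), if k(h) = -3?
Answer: 14688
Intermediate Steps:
V(K) = -2 + I*√2 (V(K) = -2 + √(-4 + 2) = -2 + √(-2) = -2 + I*√2)
136*(110 + R(V(c(4)))) = 136*(110 - 2) = 136*108 = 14688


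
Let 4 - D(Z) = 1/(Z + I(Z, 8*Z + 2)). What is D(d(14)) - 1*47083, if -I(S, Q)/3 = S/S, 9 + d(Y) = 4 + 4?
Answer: -188315/4 ≈ -47079.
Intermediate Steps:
d(Y) = -1 (d(Y) = -9 + (4 + 4) = -9 + 8 = -1)
I(S, Q) = -3 (I(S, Q) = -3*S/S = -3*1 = -3)
D(Z) = 4 - 1/(-3 + Z) (D(Z) = 4 - 1/(Z - 3) = 4 - 1/(-3 + Z))
D(d(14)) - 1*47083 = (-13 + 4*(-1))/(-3 - 1) - 1*47083 = (-13 - 4)/(-4) - 47083 = -1/4*(-17) - 47083 = 17/4 - 47083 = -188315/4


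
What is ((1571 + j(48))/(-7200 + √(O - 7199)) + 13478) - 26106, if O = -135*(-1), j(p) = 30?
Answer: -81842031424/6480883 - 1601*I*√1766/25923532 ≈ -12628.0 - 0.0025953*I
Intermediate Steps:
O = 135
((1571 + j(48))/(-7200 + √(O - 7199)) + 13478) - 26106 = ((1571 + 30)/(-7200 + √(135 - 7199)) + 13478) - 26106 = (1601/(-7200 + √(-7064)) + 13478) - 26106 = (1601/(-7200 + 2*I*√1766) + 13478) - 26106 = (13478 + 1601/(-7200 + 2*I*√1766)) - 26106 = -12628 + 1601/(-7200 + 2*I*√1766)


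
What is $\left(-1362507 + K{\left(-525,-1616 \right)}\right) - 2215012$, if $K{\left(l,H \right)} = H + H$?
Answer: $-3580751$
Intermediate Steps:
$K{\left(l,H \right)} = 2 H$
$\left(-1362507 + K{\left(-525,-1616 \right)}\right) - 2215012 = \left(-1362507 + 2 \left(-1616\right)\right) - 2215012 = \left(-1362507 - 3232\right) - 2215012 = -1365739 - 2215012 = -3580751$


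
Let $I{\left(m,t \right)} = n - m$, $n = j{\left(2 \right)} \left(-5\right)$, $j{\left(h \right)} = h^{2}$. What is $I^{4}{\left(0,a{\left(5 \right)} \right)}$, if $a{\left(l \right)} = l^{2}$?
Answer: $160000$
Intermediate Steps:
$n = -20$ ($n = 2^{2} \left(-5\right) = 4 \left(-5\right) = -20$)
$I{\left(m,t \right)} = -20 - m$
$I^{4}{\left(0,a{\left(5 \right)} \right)} = \left(-20 - 0\right)^{4} = \left(-20 + 0\right)^{4} = \left(-20\right)^{4} = 160000$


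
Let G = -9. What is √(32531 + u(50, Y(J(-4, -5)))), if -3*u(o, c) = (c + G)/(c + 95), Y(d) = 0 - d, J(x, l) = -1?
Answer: √1171117/6 ≈ 180.36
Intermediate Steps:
Y(d) = -d
u(o, c) = -(-9 + c)/(3*(95 + c)) (u(o, c) = -(c - 9)/(3*(c + 95)) = -(-9 + c)/(3*(95 + c)))
√(32531 + u(50, Y(J(-4, -5)))) = √(32531 + (9 - (-1)*(-1))/(3*(95 - 1*(-1)))) = √(32531 + (9 - 1*1)/(3*(95 + 1))) = √(32531 + (⅓)*(9 - 1)/96) = √(32531 + (⅓)*(1/96)*8) = √(32531 + 1/36) = √(1171117/36) = √1171117/6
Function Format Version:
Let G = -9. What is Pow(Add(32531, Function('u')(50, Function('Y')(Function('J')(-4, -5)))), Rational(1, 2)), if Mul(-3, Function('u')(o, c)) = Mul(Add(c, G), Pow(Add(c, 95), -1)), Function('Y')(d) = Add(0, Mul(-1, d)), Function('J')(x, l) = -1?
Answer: Mul(Rational(1, 6), Pow(1171117, Rational(1, 2))) ≈ 180.36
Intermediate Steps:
Function('Y')(d) = Mul(-1, d)
Function('u')(o, c) = Mul(Rational(-1, 3), Pow(Add(95, c), -1), Add(-9, c)) (Function('u')(o, c) = Mul(Rational(-1, 3), Mul(Add(c, -9), Pow(Add(c, 95), -1))) = Mul(Rational(-1, 3), Mul(Add(-9, c), Pow(Add(95, c), -1))) = Mul(Rational(-1, 3), Mul(Pow(Add(95, c), -1), Add(-9, c))) = Mul(Rational(-1, 3), Pow(Add(95, c), -1), Add(-9, c)))
Pow(Add(32531, Function('u')(50, Function('Y')(Function('J')(-4, -5)))), Rational(1, 2)) = Pow(Add(32531, Mul(Rational(1, 3), Pow(Add(95, Mul(-1, -1)), -1), Add(9, Mul(-1, Mul(-1, -1))))), Rational(1, 2)) = Pow(Add(32531, Mul(Rational(1, 3), Pow(Add(95, 1), -1), Add(9, Mul(-1, 1)))), Rational(1, 2)) = Pow(Add(32531, Mul(Rational(1, 3), Pow(96, -1), Add(9, -1))), Rational(1, 2)) = Pow(Add(32531, Mul(Rational(1, 3), Rational(1, 96), 8)), Rational(1, 2)) = Pow(Add(32531, Rational(1, 36)), Rational(1, 2)) = Pow(Rational(1171117, 36), Rational(1, 2)) = Mul(Rational(1, 6), Pow(1171117, Rational(1, 2)))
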